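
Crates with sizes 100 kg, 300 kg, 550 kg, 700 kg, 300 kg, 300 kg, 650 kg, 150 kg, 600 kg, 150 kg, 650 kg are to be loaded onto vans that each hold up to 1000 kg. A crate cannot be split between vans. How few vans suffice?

5

Total = 700 + 650 + 650 + 600 + 550 + 300 + 300 + 300 + 150 + 150 + 100 = 4450 kg.
Lower bound: ⌈4450/1000⌉ = 5 vans.
A packing using 5 vans:
  van 1: 700 + 300 = 1000
  van 2: 650 + 300 = 950
  van 3: 650 + 300 = 950
  van 4: 600 + 150 + 150 + 100 = 1000
  van 5: 550 = 550
This matches the lower bound, so 5 is optimal.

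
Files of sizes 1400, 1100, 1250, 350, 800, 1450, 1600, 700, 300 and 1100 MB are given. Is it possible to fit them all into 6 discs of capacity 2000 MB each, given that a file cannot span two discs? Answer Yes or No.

A valid assignment using 6 discs:
  disc 1: 1600 + 350 = 1950
  disc 2: 1450 + 300 = 1750
  disc 3: 1400 = 1400
  disc 4: 1250 + 700 = 1950
  disc 5: 1100 + 800 = 1900
  disc 6: 1100 = 1100
Every load is within 2000 MB, so 6 discs suffice.

Yes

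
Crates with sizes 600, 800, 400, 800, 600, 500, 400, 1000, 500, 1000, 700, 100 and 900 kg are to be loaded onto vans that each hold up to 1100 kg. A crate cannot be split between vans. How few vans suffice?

Total = 1000 + 1000 + 900 + 800 + 800 + 700 + 600 + 600 + 500 + 500 + 400 + 400 + 100 = 8300 kg.
Lower bound: ⌈8300/1100⌉ = 8 vans.
A packing using 9 vans:
  van 1: 1000 + 100 = 1100
  van 2: 1000 = 1000
  van 3: 900 = 900
  van 4: 800 = 800
  van 5: 800 = 800
  van 6: 700 + 400 = 1100
  van 7: 600 + 500 = 1100
  van 8: 600 + 500 = 1100
  van 9: 400 = 400
No arrangement into 8 vans stays within capacity, so 9 is optimal.

9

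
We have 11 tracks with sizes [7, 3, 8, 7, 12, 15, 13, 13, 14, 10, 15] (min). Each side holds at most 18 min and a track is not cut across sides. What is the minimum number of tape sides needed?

8

Total = 15 + 15 + 14 + 13 + 13 + 12 + 10 + 8 + 7 + 7 + 3 = 117 min.
Lower bound: ⌈117/18⌉ = 7 tape sides.
A packing using 8 tape sides:
  side 1: 15 + 3 = 18
  side 2: 15 = 15
  side 3: 14 = 14
  side 4: 13 = 13
  side 5: 13 = 13
  side 6: 12 = 12
  side 7: 10 + 8 = 18
  side 8: 7 + 7 = 14
No arrangement into 7 tape sides stays within capacity, so 8 is optimal.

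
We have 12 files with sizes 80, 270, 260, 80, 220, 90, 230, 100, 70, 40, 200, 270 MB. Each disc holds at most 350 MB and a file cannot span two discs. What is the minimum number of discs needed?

6

Total = 270 + 270 + 260 + 230 + 220 + 200 + 100 + 90 + 80 + 80 + 70 + 40 = 1910 MB.
Lower bound: ⌈1910/350⌉ = 6 discs.
A packing using 6 discs:
  disc 1: 270 + 80 = 350
  disc 2: 270 + 80 = 350
  disc 3: 260 + 90 = 350
  disc 4: 230 + 100 = 330
  disc 5: 220 + 70 + 40 = 330
  disc 6: 200 = 200
This matches the lower bound, so 6 is optimal.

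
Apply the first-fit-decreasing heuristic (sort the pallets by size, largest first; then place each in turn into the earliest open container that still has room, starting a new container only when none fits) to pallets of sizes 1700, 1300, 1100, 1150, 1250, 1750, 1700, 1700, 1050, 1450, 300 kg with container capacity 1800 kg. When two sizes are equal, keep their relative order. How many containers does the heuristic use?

Sorted descending: 1750, 1700, 1700, 1700, 1450, 1300, 1250, 1150, 1100, 1050, 300.
  1750 → container 1 (new)  [load 1750/1800]
  1700 → container 2 (new)  [load 1700/1800]
  1700 → container 3 (new)  [load 1700/1800]
  1700 → container 4 (new)  [load 1700/1800]
  1450 → container 5 (new)  [load 1450/1800]
  1300 → container 6 (new)  [load 1300/1800]
  1250 → container 7 (new)  [load 1250/1800]
  1150 → container 8 (new)  [load 1150/1800]
  1100 → container 9 (new)  [load 1100/1800]
  1050 → container 10 (new)  [load 1050/1800]
  300 → container 5  [load 1750/1800]
10 containers opened.

10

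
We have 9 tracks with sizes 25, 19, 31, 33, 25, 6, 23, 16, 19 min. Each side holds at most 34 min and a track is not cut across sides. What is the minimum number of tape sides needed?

Total = 33 + 31 + 25 + 25 + 23 + 19 + 19 + 16 + 6 = 197 min.
Lower bound: ⌈197/34⌉ = 6 tape sides.
Also, 7 tracks each exceed 17 min, and no two of those can share a side, so at least 7 tape sides are needed.
A packing using 8 tape sides:
  side 1: 33 = 33
  side 2: 31 = 31
  side 3: 25 + 6 = 31
  side 4: 25 = 25
  side 5: 23 = 23
  side 6: 19 = 19
  side 7: 19 = 19
  side 8: 16 = 16
No arrangement into 7 tape sides stays within capacity, so 8 is optimal.

8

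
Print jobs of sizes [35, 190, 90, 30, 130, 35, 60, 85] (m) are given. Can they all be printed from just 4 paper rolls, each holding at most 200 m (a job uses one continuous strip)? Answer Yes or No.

A valid assignment using 4 paper rolls:
  roll 1: 190 = 190
  roll 2: 130 + 60 = 190
  roll 3: 90 + 85 = 175
  roll 4: 35 + 35 + 30 = 100
Every load is within 200 m, so 4 paper rolls suffice.

Yes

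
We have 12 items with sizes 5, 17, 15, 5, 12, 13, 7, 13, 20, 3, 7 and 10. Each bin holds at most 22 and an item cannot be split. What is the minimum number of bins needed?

Total = 20 + 17 + 15 + 13 + 13 + 12 + 10 + 7 + 7 + 5 + 5 + 3 = 127.
Lower bound: ⌈127/22⌉ = 6 bins.
A packing using 6 bins:
  bin 1: 20 = 20
  bin 2: 17 + 5 = 22
  bin 3: 15 + 7 = 22
  bin 4: 13 + 7 = 20
  bin 5: 13 + 5 + 3 = 21
  bin 6: 12 + 10 = 22
This matches the lower bound, so 6 is optimal.

6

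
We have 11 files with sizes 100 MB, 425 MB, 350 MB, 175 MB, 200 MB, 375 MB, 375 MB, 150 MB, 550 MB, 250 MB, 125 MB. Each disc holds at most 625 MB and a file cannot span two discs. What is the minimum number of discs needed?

6

Total = 550 + 425 + 375 + 375 + 350 + 250 + 200 + 175 + 150 + 125 + 100 = 3075 MB.
Lower bound: ⌈3075/625⌉ = 5 discs.
A packing using 6 discs:
  disc 1: 550 = 550
  disc 2: 425 + 200 = 625
  disc 3: 375 + 250 = 625
  disc 4: 375 + 175 = 550
  disc 5: 350 + 150 + 125 = 625
  disc 6: 100 = 100
No arrangement into 5 discs stays within capacity, so 6 is optimal.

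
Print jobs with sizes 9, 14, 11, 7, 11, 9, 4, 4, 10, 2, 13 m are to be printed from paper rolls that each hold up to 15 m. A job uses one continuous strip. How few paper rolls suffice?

8

Total = 14 + 13 + 11 + 11 + 10 + 9 + 9 + 7 + 4 + 4 + 2 = 94 m.
Lower bound: ⌈94/15⌉ = 7 paper rolls.
A packing using 8 paper rolls:
  roll 1: 14 = 14
  roll 2: 13 + 2 = 15
  roll 3: 11 + 4 = 15
  roll 4: 11 + 4 = 15
  roll 5: 10 = 10
  roll 6: 9 = 9
  roll 7: 9 = 9
  roll 8: 7 = 7
No arrangement into 7 paper rolls stays within capacity, so 8 is optimal.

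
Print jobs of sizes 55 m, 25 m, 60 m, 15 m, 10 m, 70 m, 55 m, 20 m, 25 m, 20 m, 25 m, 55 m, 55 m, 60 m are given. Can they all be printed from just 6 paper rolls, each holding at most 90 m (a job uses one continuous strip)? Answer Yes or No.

Total = 550 m; ⌈550/90⌉ = 7.
At least 7 paper rolls are required, but only 6 are allowed.

No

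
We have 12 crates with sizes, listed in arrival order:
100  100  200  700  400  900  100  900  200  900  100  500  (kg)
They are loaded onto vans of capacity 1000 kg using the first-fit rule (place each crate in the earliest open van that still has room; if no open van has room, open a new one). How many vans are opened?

6

  100 → van 1 (new)  [load 100/1000]
  100 → van 1  [load 200/1000]
  200 → van 1  [load 400/1000]
  700 → van 2 (new)  [load 700/1000]
  400 → van 1  [load 800/1000]
  900 → van 3 (new)  [load 900/1000]
  100 → van 1  [load 900/1000]
  900 → van 4 (new)  [load 900/1000]
  200 → van 2  [load 900/1000]
  900 → van 5 (new)  [load 900/1000]
  100 → van 1  [load 1000/1000]
  500 → van 6 (new)  [load 500/1000]
6 vans opened.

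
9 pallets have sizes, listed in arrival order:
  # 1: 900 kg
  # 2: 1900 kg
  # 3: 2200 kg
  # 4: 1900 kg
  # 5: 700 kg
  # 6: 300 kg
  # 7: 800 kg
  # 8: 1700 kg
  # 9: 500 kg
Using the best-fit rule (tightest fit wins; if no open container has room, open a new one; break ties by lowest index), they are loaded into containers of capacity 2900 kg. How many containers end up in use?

  900 → container 1 (new)  [load 900/2900]
  1900 → container 1  [load 2800/2900]
  2200 → container 2 (new)  [load 2200/2900]
  1900 → container 3 (new)  [load 1900/2900]
  700 → container 2  [load 2900/2900]
  300 → container 3  [load 2200/2900]
  800 → container 4 (new)  [load 800/2900]
  1700 → container 4  [load 2500/2900]
  500 → container 3  [load 2700/2900]
4 containers opened.

4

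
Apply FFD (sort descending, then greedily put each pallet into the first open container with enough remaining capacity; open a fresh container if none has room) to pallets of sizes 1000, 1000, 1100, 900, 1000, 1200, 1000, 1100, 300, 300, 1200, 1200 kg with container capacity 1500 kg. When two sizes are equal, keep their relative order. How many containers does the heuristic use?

10

Sorted descending: 1200, 1200, 1200, 1100, 1100, 1000, 1000, 1000, 1000, 900, 300, 300.
  1200 → container 1 (new)  [load 1200/1500]
  1200 → container 2 (new)  [load 1200/1500]
  1200 → container 3 (new)  [load 1200/1500]
  1100 → container 4 (new)  [load 1100/1500]
  1100 → container 5 (new)  [load 1100/1500]
  1000 → container 6 (new)  [load 1000/1500]
  1000 → container 7 (new)  [load 1000/1500]
  1000 → container 8 (new)  [load 1000/1500]
  1000 → container 9 (new)  [load 1000/1500]
  900 → container 10 (new)  [load 900/1500]
  300 → container 1  [load 1500/1500]
  300 → container 2  [load 1500/1500]
10 containers opened.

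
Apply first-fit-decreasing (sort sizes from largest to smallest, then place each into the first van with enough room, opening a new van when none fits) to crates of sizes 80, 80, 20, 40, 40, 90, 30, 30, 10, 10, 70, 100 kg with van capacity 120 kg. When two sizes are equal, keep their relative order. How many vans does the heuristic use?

5

Sorted descending: 100, 90, 80, 80, 70, 40, 40, 30, 30, 20, 10, 10.
  100 → van 1 (new)  [load 100/120]
  90 → van 2 (new)  [load 90/120]
  80 → van 3 (new)  [load 80/120]
  80 → van 4 (new)  [load 80/120]
  70 → van 5 (new)  [load 70/120]
  40 → van 3  [load 120/120]
  40 → van 4  [load 120/120]
  30 → van 2  [load 120/120]
  30 → van 5  [load 100/120]
  20 → van 1  [load 120/120]
  10 → van 5  [load 110/120]
  10 → van 5  [load 120/120]
5 vans opened.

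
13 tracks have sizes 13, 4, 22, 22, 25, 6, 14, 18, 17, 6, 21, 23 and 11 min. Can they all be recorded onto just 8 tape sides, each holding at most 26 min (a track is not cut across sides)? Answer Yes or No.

No

Total = 202 min; ⌈202/26⌉ = 8.
The bound of 8 does not rule out 8, but exhaustive search shows no assignment into 8 tape sides of capacity 26 min exists — the minimum is 9.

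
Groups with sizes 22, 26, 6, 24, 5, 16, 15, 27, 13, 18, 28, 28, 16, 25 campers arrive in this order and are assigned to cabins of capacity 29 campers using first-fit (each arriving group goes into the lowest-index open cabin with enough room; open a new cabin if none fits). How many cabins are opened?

  22 → cabin 1 (new)  [load 22/29]
  26 → cabin 2 (new)  [load 26/29]
  6 → cabin 1  [load 28/29]
  24 → cabin 3 (new)  [load 24/29]
  5 → cabin 3  [load 29/29]
  16 → cabin 4 (new)  [load 16/29]
  15 → cabin 5 (new)  [load 15/29]
  27 → cabin 6 (new)  [load 27/29]
  13 → cabin 4  [load 29/29]
  18 → cabin 7 (new)  [load 18/29]
  28 → cabin 8 (new)  [load 28/29]
  28 → cabin 9 (new)  [load 28/29]
  16 → cabin 10 (new)  [load 16/29]
  25 → cabin 11 (new)  [load 25/29]
11 cabins opened.

11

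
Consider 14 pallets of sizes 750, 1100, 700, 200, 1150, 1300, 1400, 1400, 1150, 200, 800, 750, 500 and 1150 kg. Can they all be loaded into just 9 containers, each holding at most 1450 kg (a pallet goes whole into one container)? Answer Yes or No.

No

Total = 12550 kg; ⌈12550/1450⌉ = 9.
10 pallets each exceed half the capacity and cannot share a container, forcing at least 10 containers.
At least 10 containers are required, but only 9 are allowed.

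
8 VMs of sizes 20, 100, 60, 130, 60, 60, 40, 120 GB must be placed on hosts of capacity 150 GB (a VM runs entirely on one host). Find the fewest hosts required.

5

Total = 130 + 120 + 100 + 60 + 60 + 60 + 40 + 20 = 590 GB.
Lower bound: ⌈590/150⌉ = 4 hosts.
A packing using 5 hosts:
  host 1: 130 + 20 = 150
  host 2: 120 = 120
  host 3: 100 + 40 = 140
  host 4: 60 + 60 = 120
  host 5: 60 = 60
No arrangement into 4 hosts stays within capacity, so 5 is optimal.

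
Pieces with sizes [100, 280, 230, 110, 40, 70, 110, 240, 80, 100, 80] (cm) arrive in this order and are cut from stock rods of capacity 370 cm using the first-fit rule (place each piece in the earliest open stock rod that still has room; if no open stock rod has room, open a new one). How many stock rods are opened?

  100 → stock rod 1 (new)  [load 100/370]
  280 → stock rod 2 (new)  [load 280/370]
  230 → stock rod 1  [load 330/370]
  110 → stock rod 3 (new)  [load 110/370]
  40 → stock rod 1  [load 370/370]
  70 → stock rod 2  [load 350/370]
  110 → stock rod 3  [load 220/370]
  240 → stock rod 4 (new)  [load 240/370]
  80 → stock rod 3  [load 300/370]
  100 → stock rod 4  [load 340/370]
  80 → stock rod 5 (new)  [load 80/370]
5 stock rods opened.

5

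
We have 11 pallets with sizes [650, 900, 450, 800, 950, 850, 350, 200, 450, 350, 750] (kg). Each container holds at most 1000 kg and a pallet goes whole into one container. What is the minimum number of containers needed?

8

Total = 950 + 900 + 850 + 800 + 750 + 650 + 450 + 450 + 350 + 350 + 200 = 6700 kg.
Lower bound: ⌈6700/1000⌉ = 7 containers.
A packing using 8 containers:
  container 1: 950 = 950
  container 2: 900 = 900
  container 3: 850 = 850
  container 4: 800 + 200 = 1000
  container 5: 750 = 750
  container 6: 650 + 350 = 1000
  container 7: 450 + 450 = 900
  container 8: 350 = 350
No arrangement into 7 containers stays within capacity, so 8 is optimal.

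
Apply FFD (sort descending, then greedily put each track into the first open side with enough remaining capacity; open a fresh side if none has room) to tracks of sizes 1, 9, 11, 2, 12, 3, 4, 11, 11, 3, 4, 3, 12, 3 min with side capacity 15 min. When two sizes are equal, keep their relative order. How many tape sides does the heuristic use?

6

Sorted descending: 12, 12, 11, 11, 11, 9, 4, 4, 3, 3, 3, 3, 2, 1.
  12 → side 1 (new)  [load 12/15]
  12 → side 2 (new)  [load 12/15]
  11 → side 3 (new)  [load 11/15]
  11 → side 4 (new)  [load 11/15]
  11 → side 5 (new)  [load 11/15]
  9 → side 6 (new)  [load 9/15]
  4 → side 3  [load 15/15]
  4 → side 4  [load 15/15]
  3 → side 1  [load 15/15]
  3 → side 2  [load 15/15]
  3 → side 5  [load 14/15]
  3 → side 6  [load 12/15]
  2 → side 6  [load 14/15]
  1 → side 5  [load 15/15]
6 tape sides opened.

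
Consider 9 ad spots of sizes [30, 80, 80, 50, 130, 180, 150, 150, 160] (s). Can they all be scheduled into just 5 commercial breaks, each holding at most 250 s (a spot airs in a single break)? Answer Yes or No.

Yes

A valid assignment using 5 commercial breaks:
  break 1: 180 + 50 = 230
  break 2: 160 + 80 = 240
  break 3: 150 + 80 = 230
  break 4: 150 + 30 = 180
  break 5: 130 = 130
Every load is within 250 s, so 5 commercial breaks suffice.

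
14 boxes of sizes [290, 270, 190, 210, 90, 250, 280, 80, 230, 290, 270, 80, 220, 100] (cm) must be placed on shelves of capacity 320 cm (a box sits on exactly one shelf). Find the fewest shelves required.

Total = 290 + 290 + 280 + 270 + 270 + 250 + 230 + 220 + 210 + 190 + 100 + 90 + 80 + 80 = 2850 cm.
Lower bound: ⌈2850/320⌉ = 9 shelves.
Also, 10 boxes each exceed 160 cm, and no two of those can share a shelf, so at least 10 shelves are needed.
A packing using 10 shelves:
  shelf 1: 290 = 290
  shelf 2: 290 = 290
  shelf 3: 280 = 280
  shelf 4: 270 = 270
  shelf 5: 270 = 270
  shelf 6: 250 = 250
  shelf 7: 230 + 90 = 320
  shelf 8: 220 + 100 = 320
  shelf 9: 210 + 80 = 290
  shelf 10: 190 + 80 = 270
This matches the lower bound, so 10 is optimal.

10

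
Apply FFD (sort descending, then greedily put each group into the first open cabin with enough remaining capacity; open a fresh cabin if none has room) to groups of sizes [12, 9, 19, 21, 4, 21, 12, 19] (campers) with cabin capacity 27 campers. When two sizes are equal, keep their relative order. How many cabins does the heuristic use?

6

Sorted descending: 21, 21, 19, 19, 12, 12, 9, 4.
  21 → cabin 1 (new)  [load 21/27]
  21 → cabin 2 (new)  [load 21/27]
  19 → cabin 3 (new)  [load 19/27]
  19 → cabin 4 (new)  [load 19/27]
  12 → cabin 5 (new)  [load 12/27]
  12 → cabin 5  [load 24/27]
  9 → cabin 6 (new)  [load 9/27]
  4 → cabin 1  [load 25/27]
6 cabins opened.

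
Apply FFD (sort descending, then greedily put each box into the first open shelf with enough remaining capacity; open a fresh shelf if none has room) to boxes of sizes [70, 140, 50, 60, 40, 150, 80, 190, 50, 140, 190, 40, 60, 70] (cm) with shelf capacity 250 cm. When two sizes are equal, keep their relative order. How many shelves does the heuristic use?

Sorted descending: 190, 190, 150, 140, 140, 80, 70, 70, 60, 60, 50, 50, 40, 40.
  190 → shelf 1 (new)  [load 190/250]
  190 → shelf 2 (new)  [load 190/250]
  150 → shelf 3 (new)  [load 150/250]
  140 → shelf 4 (new)  [load 140/250]
  140 → shelf 5 (new)  [load 140/250]
  80 → shelf 3  [load 230/250]
  70 → shelf 4  [load 210/250]
  70 → shelf 5  [load 210/250]
  60 → shelf 1  [load 250/250]
  60 → shelf 2  [load 250/250]
  50 → shelf 6 (new)  [load 50/250]
  50 → shelf 6  [load 100/250]
  40 → shelf 4  [load 250/250]
  40 → shelf 5  [load 250/250]
6 shelves opened.

6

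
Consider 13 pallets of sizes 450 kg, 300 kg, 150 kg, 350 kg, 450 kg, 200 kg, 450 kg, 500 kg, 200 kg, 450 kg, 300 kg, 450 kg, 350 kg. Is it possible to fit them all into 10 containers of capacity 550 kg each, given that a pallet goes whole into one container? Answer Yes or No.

A valid assignment using 10 containers:
  container 1: 500 = 500
  container 2: 450 = 450
  container 3: 450 = 450
  container 4: 450 = 450
  container 5: 450 = 450
  container 6: 450 = 450
  container 7: 350 + 200 = 550
  container 8: 350 + 200 = 550
  container 9: 300 + 150 = 450
  container 10: 300 = 300
Every load is within 550 kg, so 10 containers suffice.

Yes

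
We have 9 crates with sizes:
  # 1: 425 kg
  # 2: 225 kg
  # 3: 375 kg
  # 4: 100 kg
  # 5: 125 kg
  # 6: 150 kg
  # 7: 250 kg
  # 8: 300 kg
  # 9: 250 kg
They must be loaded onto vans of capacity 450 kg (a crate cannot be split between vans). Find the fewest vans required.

6

Total = 425 + 375 + 300 + 250 + 250 + 225 + 150 + 125 + 100 = 2200 kg.
Lower bound: ⌈2200/450⌉ = 5 vans.
A packing using 6 vans:
  van 1: 425 = 425
  van 2: 375 = 375
  van 3: 300 + 150 = 450
  van 4: 250 + 125 = 375
  van 5: 250 + 100 = 350
  van 6: 225 = 225
No arrangement into 5 vans stays within capacity, so 6 is optimal.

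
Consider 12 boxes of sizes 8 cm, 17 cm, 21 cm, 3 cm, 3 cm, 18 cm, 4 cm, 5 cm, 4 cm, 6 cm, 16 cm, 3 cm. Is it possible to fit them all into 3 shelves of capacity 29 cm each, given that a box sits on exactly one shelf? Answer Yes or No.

No

Total = 108 cm; ⌈108/29⌉ = 4.
At least 4 shelves are required, but only 3 are allowed.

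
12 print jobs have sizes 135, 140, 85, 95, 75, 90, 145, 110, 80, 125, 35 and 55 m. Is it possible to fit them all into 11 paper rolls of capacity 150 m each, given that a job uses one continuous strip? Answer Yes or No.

Yes

A valid assignment using 10 paper rolls:
  roll 1: 145 = 145
  roll 2: 140 = 140
  roll 3: 135 = 135
  roll 4: 125 = 125
  roll 5: 110 + 35 = 145
  roll 6: 95 + 55 = 150
  roll 7: 90 = 90
  roll 8: 85 = 85
  roll 9: 80 = 80
  roll 10: 75 = 75
That uses only 10 ≤ 11, so 11 paper rolls are enough.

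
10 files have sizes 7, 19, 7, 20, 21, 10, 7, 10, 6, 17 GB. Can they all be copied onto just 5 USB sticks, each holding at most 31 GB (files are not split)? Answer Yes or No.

Yes

A valid assignment using 5 USB sticks:
  USB stick 1: 21 + 10 = 31
  USB stick 2: 20 + 10 = 30
  USB stick 3: 19 + 7 = 26
  USB stick 4: 17 + 7 + 7 = 31
  USB stick 5: 6 = 6
Every load is within 31 GB, so 5 USB sticks suffice.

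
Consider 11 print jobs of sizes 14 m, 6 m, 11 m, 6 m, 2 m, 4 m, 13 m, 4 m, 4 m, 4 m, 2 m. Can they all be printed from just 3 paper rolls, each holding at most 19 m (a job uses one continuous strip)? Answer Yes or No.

Total = 70 m; ⌈70/19⌉ = 4.
At least 4 paper rolls are required, but only 3 are allowed.

No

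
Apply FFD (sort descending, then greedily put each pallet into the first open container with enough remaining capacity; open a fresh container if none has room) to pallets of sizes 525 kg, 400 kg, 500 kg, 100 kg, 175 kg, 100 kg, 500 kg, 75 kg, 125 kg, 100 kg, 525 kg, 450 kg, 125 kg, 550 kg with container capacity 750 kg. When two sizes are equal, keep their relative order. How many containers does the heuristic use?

7

Sorted descending: 550, 525, 525, 500, 500, 450, 400, 175, 125, 125, 100, 100, 100, 75.
  550 → container 1 (new)  [load 550/750]
  525 → container 2 (new)  [load 525/750]
  525 → container 3 (new)  [load 525/750]
  500 → container 4 (new)  [load 500/750]
  500 → container 5 (new)  [load 500/750]
  450 → container 6 (new)  [load 450/750]
  400 → container 7 (new)  [load 400/750]
  175 → container 1  [load 725/750]
  125 → container 2  [load 650/750]
  125 → container 3  [load 650/750]
  100 → container 2  [load 750/750]
  100 → container 3  [load 750/750]
  100 → container 4  [load 600/750]
  75 → container 4  [load 675/750]
7 containers opened.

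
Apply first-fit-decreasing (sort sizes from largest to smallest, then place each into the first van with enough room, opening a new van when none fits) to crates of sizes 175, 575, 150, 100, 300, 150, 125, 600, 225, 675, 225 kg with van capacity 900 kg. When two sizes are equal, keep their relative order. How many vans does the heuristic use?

Sorted descending: 675, 600, 575, 300, 225, 225, 175, 150, 150, 125, 100.
  675 → van 1 (new)  [load 675/900]
  600 → van 2 (new)  [load 600/900]
  575 → van 3 (new)  [load 575/900]
  300 → van 2  [load 900/900]
  225 → van 1  [load 900/900]
  225 → van 3  [load 800/900]
  175 → van 4 (new)  [load 175/900]
  150 → van 4  [load 325/900]
  150 → van 4  [load 475/900]
  125 → van 4  [load 600/900]
  100 → van 3  [load 900/900]
4 vans opened.

4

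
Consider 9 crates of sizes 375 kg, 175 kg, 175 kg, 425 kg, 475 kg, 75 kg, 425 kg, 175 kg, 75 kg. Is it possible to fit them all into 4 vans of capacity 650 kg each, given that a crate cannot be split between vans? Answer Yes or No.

Yes

A valid assignment using 4 vans:
  van 1: 475 + 175 = 650
  van 2: 425 + 175 = 600
  van 3: 425 + 175 = 600
  van 4: 375 + 75 + 75 = 525
Every load is within 650 kg, so 4 vans suffice.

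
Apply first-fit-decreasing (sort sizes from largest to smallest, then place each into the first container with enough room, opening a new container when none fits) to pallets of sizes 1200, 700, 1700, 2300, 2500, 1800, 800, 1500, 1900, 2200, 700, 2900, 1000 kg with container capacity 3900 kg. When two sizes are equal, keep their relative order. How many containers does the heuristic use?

Sorted descending: 2900, 2500, 2300, 2200, 1900, 1800, 1700, 1500, 1200, 1000, 800, 700, 700.
  2900 → container 1 (new)  [load 2900/3900]
  2500 → container 2 (new)  [load 2500/3900]
  2300 → container 3 (new)  [load 2300/3900]
  2200 → container 4 (new)  [load 2200/3900]
  1900 → container 5 (new)  [load 1900/3900]
  1800 → container 5  [load 3700/3900]
  1700 → container 4  [load 3900/3900]
  1500 → container 3  [load 3800/3900]
  1200 → container 2  [load 3700/3900]
  1000 → container 1  [load 3900/3900]
  800 → container 6 (new)  [load 800/3900]
  700 → container 6  [load 1500/3900]
  700 → container 6  [load 2200/3900]
6 containers opened.

6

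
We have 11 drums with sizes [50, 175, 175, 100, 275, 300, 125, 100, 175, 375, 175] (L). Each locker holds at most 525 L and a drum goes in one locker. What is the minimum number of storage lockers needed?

Total = 375 + 300 + 275 + 175 + 175 + 175 + 175 + 125 + 100 + 100 + 50 = 2025 L.
Lower bound: ⌈2025/525⌉ = 4 storage lockers.
A packing using 4 storage lockers:
  locker 1: 375 + 125 = 500
  locker 2: 300 + 175 + 50 = 525
  locker 3: 275 + 100 + 100 = 475
  locker 4: 175 + 175 + 175 = 525
This matches the lower bound, so 4 is optimal.

4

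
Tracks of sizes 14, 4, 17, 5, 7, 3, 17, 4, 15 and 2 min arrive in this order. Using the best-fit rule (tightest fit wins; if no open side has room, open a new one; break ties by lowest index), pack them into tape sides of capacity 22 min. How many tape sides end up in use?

5

  14 → side 1 (new)  [load 14/22]
  4 → side 1  [load 18/22]
  17 → side 2 (new)  [load 17/22]
  5 → side 2  [load 22/22]
  7 → side 3 (new)  [load 7/22]
  3 → side 1  [load 21/22]
  17 → side 4 (new)  [load 17/22]
  4 → side 4  [load 21/22]
  15 → side 3  [load 22/22]
  2 → side 5 (new)  [load 2/22]
5 tape sides opened.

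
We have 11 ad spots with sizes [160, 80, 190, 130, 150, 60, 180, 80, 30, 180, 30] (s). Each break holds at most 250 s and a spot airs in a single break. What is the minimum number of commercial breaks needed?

Total = 190 + 180 + 180 + 160 + 150 + 130 + 80 + 80 + 60 + 30 + 30 = 1270 s.
Lower bound: ⌈1270/250⌉ = 6 commercial breaks.
A packing using 6 commercial breaks:
  break 1: 190 + 60 = 250
  break 2: 180 + 30 + 30 = 240
  break 3: 180 = 180
  break 4: 160 + 80 = 240
  break 5: 150 + 80 = 230
  break 6: 130 = 130
This matches the lower bound, so 6 is optimal.

6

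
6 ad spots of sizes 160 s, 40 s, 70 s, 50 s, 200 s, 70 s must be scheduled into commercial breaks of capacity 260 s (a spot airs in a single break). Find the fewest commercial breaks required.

3

Total = 200 + 160 + 70 + 70 + 50 + 40 = 590 s.
Lower bound: ⌈590/260⌉ = 3 commercial breaks.
A packing using 3 commercial breaks:
  break 1: 200 + 50 = 250
  break 2: 160 + 70 = 230
  break 3: 70 + 40 = 110
This matches the lower bound, so 3 is optimal.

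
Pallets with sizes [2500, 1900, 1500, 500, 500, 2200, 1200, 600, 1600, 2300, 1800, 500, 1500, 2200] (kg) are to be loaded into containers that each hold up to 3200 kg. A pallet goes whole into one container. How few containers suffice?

Total = 2500 + 2300 + 2200 + 2200 + 1900 + 1800 + 1600 + 1500 + 1500 + 1200 + 600 + 500 + 500 + 500 = 20800 kg.
Lower bound: ⌈20800/3200⌉ = 7 containers.
A packing using 8 containers:
  container 1: 2500 + 600 = 3100
  container 2: 2300 + 500 = 2800
  container 3: 2200 + 500 + 500 = 3200
  container 4: 2200 = 2200
  container 5: 1900 + 1200 = 3100
  container 6: 1800 = 1800
  container 7: 1600 + 1500 = 3100
  container 8: 1500 = 1500
No arrangement into 7 containers stays within capacity, so 8 is optimal.

8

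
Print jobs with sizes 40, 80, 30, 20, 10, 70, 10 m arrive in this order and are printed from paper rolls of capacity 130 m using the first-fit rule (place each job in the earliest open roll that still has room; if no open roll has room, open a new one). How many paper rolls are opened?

  40 → roll 1 (new)  [load 40/130]
  80 → roll 1  [load 120/130]
  30 → roll 2 (new)  [load 30/130]
  20 → roll 2  [load 50/130]
  10 → roll 1  [load 130/130]
  70 → roll 2  [load 120/130]
  10 → roll 2  [load 130/130]
2 paper rolls opened.

2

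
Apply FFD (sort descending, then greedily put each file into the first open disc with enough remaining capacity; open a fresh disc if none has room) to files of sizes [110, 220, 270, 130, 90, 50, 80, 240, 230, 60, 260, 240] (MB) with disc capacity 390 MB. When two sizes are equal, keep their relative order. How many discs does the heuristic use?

6

Sorted descending: 270, 260, 240, 240, 230, 220, 130, 110, 90, 80, 60, 50.
  270 → disc 1 (new)  [load 270/390]
  260 → disc 2 (new)  [load 260/390]
  240 → disc 3 (new)  [load 240/390]
  240 → disc 4 (new)  [load 240/390]
  230 → disc 5 (new)  [load 230/390]
  220 → disc 6 (new)  [load 220/390]
  130 → disc 2  [load 390/390]
  110 → disc 1  [load 380/390]
  90 → disc 3  [load 330/390]
  80 → disc 4  [load 320/390]
  60 → disc 3  [load 390/390]
  50 → disc 4  [load 370/390]
6 discs opened.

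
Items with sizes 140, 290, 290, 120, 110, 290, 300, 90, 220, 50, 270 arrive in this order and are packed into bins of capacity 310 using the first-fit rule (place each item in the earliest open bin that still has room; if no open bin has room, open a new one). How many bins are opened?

  140 → bin 1 (new)  [load 140/310]
  290 → bin 2 (new)  [load 290/310]
  290 → bin 3 (new)  [load 290/310]
  120 → bin 1  [load 260/310]
  110 → bin 4 (new)  [load 110/310]
  290 → bin 5 (new)  [load 290/310]
  300 → bin 6 (new)  [load 300/310]
  90 → bin 4  [load 200/310]
  220 → bin 7 (new)  [load 220/310]
  50 → bin 1  [load 310/310]
  270 → bin 8 (new)  [load 270/310]
8 bins opened.

8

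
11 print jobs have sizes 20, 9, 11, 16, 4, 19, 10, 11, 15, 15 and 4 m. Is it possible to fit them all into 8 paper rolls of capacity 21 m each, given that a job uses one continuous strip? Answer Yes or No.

Yes

A valid assignment using 7 paper rolls:
  roll 1: 20 = 20
  roll 2: 19 = 19
  roll 3: 16 + 4 = 20
  roll 4: 15 + 4 = 19
  roll 5: 15 = 15
  roll 6: 11 + 10 = 21
  roll 7: 11 + 9 = 20
That uses only 7 ≤ 8, so 8 paper rolls are enough.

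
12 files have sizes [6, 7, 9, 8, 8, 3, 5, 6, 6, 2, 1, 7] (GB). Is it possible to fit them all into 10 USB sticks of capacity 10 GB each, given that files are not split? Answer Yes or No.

Yes

A valid assignment using 9 USB sticks:
  USB stick 1: 9 + 1 = 10
  USB stick 2: 8 + 2 = 10
  USB stick 3: 8 = 8
  USB stick 4: 7 + 3 = 10
  USB stick 5: 7 = 7
  USB stick 6: 6 = 6
  USB stick 7: 6 = 6
  USB stick 8: 6 = 6
  USB stick 9: 5 = 5
That uses only 9 ≤ 10, so 10 USB sticks are enough.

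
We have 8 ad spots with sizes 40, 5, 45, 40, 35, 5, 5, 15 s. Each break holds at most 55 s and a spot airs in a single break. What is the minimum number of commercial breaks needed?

Total = 45 + 40 + 40 + 35 + 15 + 5 + 5 + 5 = 190 s.
Lower bound: ⌈190/55⌉ = 4 commercial breaks.
A packing using 4 commercial breaks:
  break 1: 45 + 5 + 5 = 55
  break 2: 40 + 15 = 55
  break 3: 40 + 5 = 45
  break 4: 35 = 35
This matches the lower bound, so 4 is optimal.

4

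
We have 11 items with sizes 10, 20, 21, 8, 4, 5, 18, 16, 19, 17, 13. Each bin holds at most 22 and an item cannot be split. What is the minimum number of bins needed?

8

Total = 21 + 20 + 19 + 18 + 17 + 16 + 13 + 10 + 8 + 5 + 4 = 151.
Lower bound: ⌈151/22⌉ = 7 bins.
A packing using 8 bins:
  bin 1: 21 = 21
  bin 2: 20 = 20
  bin 3: 19 = 19
  bin 4: 18 + 4 = 22
  bin 5: 17 + 5 = 22
  bin 6: 16 = 16
  bin 7: 13 + 8 = 21
  bin 8: 10 = 10
No arrangement into 7 bins stays within capacity, so 8 is optimal.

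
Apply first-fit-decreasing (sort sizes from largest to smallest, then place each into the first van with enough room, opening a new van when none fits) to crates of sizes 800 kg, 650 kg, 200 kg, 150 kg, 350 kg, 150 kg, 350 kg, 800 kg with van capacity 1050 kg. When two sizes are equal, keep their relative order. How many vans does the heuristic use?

Sorted descending: 800, 800, 650, 350, 350, 200, 150, 150.
  800 → van 1 (new)  [load 800/1050]
  800 → van 2 (new)  [load 800/1050]
  650 → van 3 (new)  [load 650/1050]
  350 → van 3  [load 1000/1050]
  350 → van 4 (new)  [load 350/1050]
  200 → van 1  [load 1000/1050]
  150 → van 2  [load 950/1050]
  150 → van 4  [load 500/1050]
4 vans opened.

4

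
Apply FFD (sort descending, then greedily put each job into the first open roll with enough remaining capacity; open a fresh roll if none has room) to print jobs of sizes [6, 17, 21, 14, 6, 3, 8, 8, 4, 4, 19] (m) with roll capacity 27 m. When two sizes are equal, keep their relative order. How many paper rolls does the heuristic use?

Sorted descending: 21, 19, 17, 14, 8, 8, 6, 6, 4, 4, 3.
  21 → roll 1 (new)  [load 21/27]
  19 → roll 2 (new)  [load 19/27]
  17 → roll 3 (new)  [load 17/27]
  14 → roll 4 (new)  [load 14/27]
  8 → roll 2  [load 27/27]
  8 → roll 3  [load 25/27]
  6 → roll 1  [load 27/27]
  6 → roll 4  [load 20/27]
  4 → roll 4  [load 24/27]
  4 → roll 5 (new)  [load 4/27]
  3 → roll 4  [load 27/27]
5 paper rolls opened.

5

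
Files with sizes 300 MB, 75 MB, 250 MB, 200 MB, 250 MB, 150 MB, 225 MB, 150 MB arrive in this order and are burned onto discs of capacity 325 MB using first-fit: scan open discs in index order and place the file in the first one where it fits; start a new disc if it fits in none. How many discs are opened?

6

  300 → disc 1 (new)  [load 300/325]
  75 → disc 2 (new)  [load 75/325]
  250 → disc 2  [load 325/325]
  200 → disc 3 (new)  [load 200/325]
  250 → disc 4 (new)  [load 250/325]
  150 → disc 5 (new)  [load 150/325]
  225 → disc 6 (new)  [load 225/325]
  150 → disc 5  [load 300/325]
6 discs opened.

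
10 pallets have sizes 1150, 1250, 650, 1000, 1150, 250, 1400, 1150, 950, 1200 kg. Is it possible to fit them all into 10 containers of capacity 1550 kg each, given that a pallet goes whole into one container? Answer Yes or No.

Yes

A valid assignment using 9 containers:
  container 1: 1400 = 1400
  container 2: 1250 + 250 = 1500
  container 3: 1200 = 1200
  container 4: 1150 = 1150
  container 5: 1150 = 1150
  container 6: 1150 = 1150
  container 7: 1000 = 1000
  container 8: 950 = 950
  container 9: 650 = 650
That uses only 9 ≤ 10, so 10 containers are enough.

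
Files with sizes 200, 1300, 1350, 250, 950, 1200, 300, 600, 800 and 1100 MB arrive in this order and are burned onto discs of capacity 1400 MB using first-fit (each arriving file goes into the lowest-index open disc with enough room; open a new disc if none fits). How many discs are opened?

  200 → disc 1 (new)  [load 200/1400]
  1300 → disc 2 (new)  [load 1300/1400]
  1350 → disc 3 (new)  [load 1350/1400]
  250 → disc 1  [load 450/1400]
  950 → disc 1  [load 1400/1400]
  1200 → disc 4 (new)  [load 1200/1400]
  300 → disc 5 (new)  [load 300/1400]
  600 → disc 5  [load 900/1400]
  800 → disc 6 (new)  [load 800/1400]
  1100 → disc 7 (new)  [load 1100/1400]
7 discs opened.

7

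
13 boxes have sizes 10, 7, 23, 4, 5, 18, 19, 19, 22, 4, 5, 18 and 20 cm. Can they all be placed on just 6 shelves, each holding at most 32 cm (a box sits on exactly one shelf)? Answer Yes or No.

No

Total = 174 cm; ⌈174/32⌉ = 6.
7 boxes each exceed half the capacity and cannot share a shelf, forcing at least 7 shelves.
At least 7 shelves are required, but only 6 are allowed.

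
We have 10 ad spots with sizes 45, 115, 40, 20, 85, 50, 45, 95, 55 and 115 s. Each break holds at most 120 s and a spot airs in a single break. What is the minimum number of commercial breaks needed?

7

Total = 115 + 115 + 95 + 85 + 55 + 50 + 45 + 45 + 40 + 20 = 665 s.
Lower bound: ⌈665/120⌉ = 6 commercial breaks.
A packing using 7 commercial breaks:
  break 1: 115 = 115
  break 2: 115 = 115
  break 3: 95 + 20 = 115
  break 4: 85 = 85
  break 5: 55 + 50 = 105
  break 6: 45 + 45 = 90
  break 7: 40 = 40
No arrangement into 6 commercial breaks stays within capacity, so 7 is optimal.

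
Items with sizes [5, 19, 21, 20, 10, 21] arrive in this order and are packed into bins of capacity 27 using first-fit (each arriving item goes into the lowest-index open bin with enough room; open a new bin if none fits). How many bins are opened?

5

  5 → bin 1 (new)  [load 5/27]
  19 → bin 1  [load 24/27]
  21 → bin 2 (new)  [load 21/27]
  20 → bin 3 (new)  [load 20/27]
  10 → bin 4 (new)  [load 10/27]
  21 → bin 5 (new)  [load 21/27]
5 bins opened.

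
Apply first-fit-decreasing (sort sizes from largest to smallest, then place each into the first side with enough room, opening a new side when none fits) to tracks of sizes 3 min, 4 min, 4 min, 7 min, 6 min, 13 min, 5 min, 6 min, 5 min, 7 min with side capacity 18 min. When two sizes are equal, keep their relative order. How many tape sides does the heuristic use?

Sorted descending: 13, 7, 7, 6, 6, 5, 5, 4, 4, 3.
  13 → side 1 (new)  [load 13/18]
  7 → side 2 (new)  [load 7/18]
  7 → side 2  [load 14/18]
  6 → side 3 (new)  [load 6/18]
  6 → side 3  [load 12/18]
  5 → side 1  [load 18/18]
  5 → side 3  [load 17/18]
  4 → side 2  [load 18/18]
  4 → side 4 (new)  [load 4/18]
  3 → side 4  [load 7/18]
4 tape sides opened.

4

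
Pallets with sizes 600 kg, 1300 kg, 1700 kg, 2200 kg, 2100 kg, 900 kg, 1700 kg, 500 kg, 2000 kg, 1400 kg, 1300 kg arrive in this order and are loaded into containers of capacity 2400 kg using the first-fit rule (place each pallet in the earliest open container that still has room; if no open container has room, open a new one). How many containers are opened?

  600 → container 1 (new)  [load 600/2400]
  1300 → container 1  [load 1900/2400]
  1700 → container 2 (new)  [load 1700/2400]
  2200 → container 3 (new)  [load 2200/2400]
  2100 → container 4 (new)  [load 2100/2400]
  900 → container 5 (new)  [load 900/2400]
  1700 → container 6 (new)  [load 1700/2400]
  500 → container 1  [load 2400/2400]
  2000 → container 7 (new)  [load 2000/2400]
  1400 → container 5  [load 2300/2400]
  1300 → container 8 (new)  [load 1300/2400]
8 containers opened.

8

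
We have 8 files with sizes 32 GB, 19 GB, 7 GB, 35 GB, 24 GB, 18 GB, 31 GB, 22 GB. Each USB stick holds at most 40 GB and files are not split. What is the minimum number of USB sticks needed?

6

Total = 35 + 32 + 31 + 24 + 22 + 19 + 18 + 7 = 188 GB.
Lower bound: ⌈188/40⌉ = 5 USB sticks.
A packing using 6 USB sticks:
  USB stick 1: 35 = 35
  USB stick 2: 32 + 7 = 39
  USB stick 3: 31 = 31
  USB stick 4: 24 = 24
  USB stick 5: 22 + 18 = 40
  USB stick 6: 19 = 19
No arrangement into 5 USB sticks stays within capacity, so 6 is optimal.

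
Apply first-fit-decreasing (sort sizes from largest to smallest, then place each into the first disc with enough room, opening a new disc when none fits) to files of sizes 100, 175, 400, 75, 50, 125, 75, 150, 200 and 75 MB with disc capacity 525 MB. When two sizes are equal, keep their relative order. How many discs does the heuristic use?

Sorted descending: 400, 200, 175, 150, 125, 100, 75, 75, 75, 50.
  400 → disc 1 (new)  [load 400/525]
  200 → disc 2 (new)  [load 200/525]
  175 → disc 2  [load 375/525]
  150 → disc 2  [load 525/525]
  125 → disc 1  [load 525/525]
  100 → disc 3 (new)  [load 100/525]
  75 → disc 3  [load 175/525]
  75 → disc 3  [load 250/525]
  75 → disc 3  [load 325/525]
  50 → disc 3  [load 375/525]
3 discs opened.

3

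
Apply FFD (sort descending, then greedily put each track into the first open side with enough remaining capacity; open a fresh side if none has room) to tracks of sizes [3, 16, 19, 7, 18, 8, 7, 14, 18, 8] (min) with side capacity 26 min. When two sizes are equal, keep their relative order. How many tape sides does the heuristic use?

5

Sorted descending: 19, 18, 18, 16, 14, 8, 8, 7, 7, 3.
  19 → side 1 (new)  [load 19/26]
  18 → side 2 (new)  [load 18/26]
  18 → side 3 (new)  [load 18/26]
  16 → side 4 (new)  [load 16/26]
  14 → side 5 (new)  [load 14/26]
  8 → side 2  [load 26/26]
  8 → side 3  [load 26/26]
  7 → side 1  [load 26/26]
  7 → side 4  [load 23/26]
  3 → side 4  [load 26/26]
5 tape sides opened.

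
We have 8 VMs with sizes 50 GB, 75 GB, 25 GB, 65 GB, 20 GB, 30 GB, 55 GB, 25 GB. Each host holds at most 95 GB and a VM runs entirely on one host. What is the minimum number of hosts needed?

4

Total = 75 + 65 + 55 + 50 + 30 + 25 + 25 + 20 = 345 GB.
Lower bound: ⌈345/95⌉ = 4 hosts.
A packing using 4 hosts:
  host 1: 75 + 20 = 95
  host 2: 65 + 30 = 95
  host 3: 55 + 25 = 80
  host 4: 50 + 25 = 75
This matches the lower bound, so 4 is optimal.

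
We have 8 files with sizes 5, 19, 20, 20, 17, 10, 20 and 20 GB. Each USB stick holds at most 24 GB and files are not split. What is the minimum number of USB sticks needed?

7

Total = 20 + 20 + 20 + 20 + 19 + 17 + 10 + 5 = 131 GB.
Lower bound: ⌈131/24⌉ = 6 USB sticks.
A packing using 7 USB sticks:
  USB stick 1: 20 = 20
  USB stick 2: 20 = 20
  USB stick 3: 20 = 20
  USB stick 4: 20 = 20
  USB stick 5: 19 + 5 = 24
  USB stick 6: 17 = 17
  USB stick 7: 10 = 10
No arrangement into 6 USB sticks stays within capacity, so 7 is optimal.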